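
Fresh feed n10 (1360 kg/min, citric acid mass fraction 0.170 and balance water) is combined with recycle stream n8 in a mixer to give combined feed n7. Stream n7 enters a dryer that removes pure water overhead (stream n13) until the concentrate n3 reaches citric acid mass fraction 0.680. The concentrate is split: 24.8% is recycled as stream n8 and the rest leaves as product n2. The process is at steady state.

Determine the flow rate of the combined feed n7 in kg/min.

1472 kg/min

Overall citric acid balance (none leaves overhead): citric acid in fresh feed = citric acid in product, i.e. 1360×0.170 = (1−0.248)·n3·0.680.
n3 = 231.2/(0.680×0.752) = 452.13 kg/min.
Recycle n8 = 0.248×452.13 = 112.13 kg/min.
Combined feed n7 = 1360 + 112.13 = 1472.1 kg/min.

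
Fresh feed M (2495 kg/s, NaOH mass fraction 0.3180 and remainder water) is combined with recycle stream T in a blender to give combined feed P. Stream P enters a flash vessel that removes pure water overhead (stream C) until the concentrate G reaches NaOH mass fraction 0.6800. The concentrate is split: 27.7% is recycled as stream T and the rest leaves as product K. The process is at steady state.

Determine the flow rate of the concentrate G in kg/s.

1614 kg/s

Overall NaOH balance (none leaves overhead): NaOH in fresh feed = NaOH in product, i.e. 2495×0.318 = (1−0.277)·G·0.680.
G = 793.41/(0.680×0.723) = 1613.8 kg/s.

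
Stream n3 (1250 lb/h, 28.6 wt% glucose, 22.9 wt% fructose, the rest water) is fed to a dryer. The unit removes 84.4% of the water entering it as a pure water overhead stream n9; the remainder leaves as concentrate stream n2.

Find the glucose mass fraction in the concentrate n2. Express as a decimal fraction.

0.4842

glucose is not removed: 1250×0.286 = 357.5 lb/h of glucose enters n2.
water entering = 1250×0.485 = 606.25 lb/h; overhead removed = 0.844×606.25 = 511.68 lb/h.
Concentrate = 1250 − 511.68 = 738.33 lb/h.
Mass fraction = 357.5/738.33 = 0.4842.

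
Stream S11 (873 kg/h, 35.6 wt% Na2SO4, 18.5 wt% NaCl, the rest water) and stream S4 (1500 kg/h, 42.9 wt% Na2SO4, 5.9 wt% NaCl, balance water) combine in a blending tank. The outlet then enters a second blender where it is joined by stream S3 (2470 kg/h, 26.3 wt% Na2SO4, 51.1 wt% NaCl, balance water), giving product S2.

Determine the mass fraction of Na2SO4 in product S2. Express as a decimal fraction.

Overall, product flow = 4843 kg/h.
Na2SO4 in = 873×0.356 + 1500×0.429 + 2470×0.263 = 1603.9 kg/h.
Na2SO4 fraction in S2 = 0.331.

0.331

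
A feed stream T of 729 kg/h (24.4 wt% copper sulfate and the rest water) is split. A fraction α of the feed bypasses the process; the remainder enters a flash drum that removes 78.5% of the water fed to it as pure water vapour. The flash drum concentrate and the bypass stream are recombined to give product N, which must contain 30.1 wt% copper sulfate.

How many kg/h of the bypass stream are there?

All 729×0.244 = 177.88 kg/h of copper sulfate reaches N, so N = 177.88/0.301 = 590.95 kg/h and vapour = 138.05 kg/h.
The evaporator receives (1−α)·729 of feed at 0.756 water and removes 0.785 of that water:
0.785×0.756×(1−α)×729 = 138.05
(1−α) = 138.05/432.63 = 0.3191;  α = 0.6809.
Bypass flow = 0.6809×729 = 496.38 kg/h.

496.4 kg/h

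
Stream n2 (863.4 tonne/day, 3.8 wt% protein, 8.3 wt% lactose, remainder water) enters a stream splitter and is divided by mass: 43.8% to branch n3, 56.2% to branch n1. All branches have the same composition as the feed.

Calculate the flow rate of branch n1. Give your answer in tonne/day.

Branch n1 flow = 0.562×863.4 = 485.23 tonne/day.

485.2 tonne/day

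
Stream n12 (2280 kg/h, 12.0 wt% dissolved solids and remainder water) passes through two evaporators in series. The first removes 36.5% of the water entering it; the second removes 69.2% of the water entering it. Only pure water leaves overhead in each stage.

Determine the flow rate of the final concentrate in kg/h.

water in feed = 2280×0.880 = 2006.4 kg/h.
After stage 1: water left = (1−0.365)×2006.4 = 1274.1; stream total = 1547.7 kg/h.
After stage 2: water left = (1−0.692)×1274.1 = 392.41; final concentrate = 666.01 kg/h.

666 kg/h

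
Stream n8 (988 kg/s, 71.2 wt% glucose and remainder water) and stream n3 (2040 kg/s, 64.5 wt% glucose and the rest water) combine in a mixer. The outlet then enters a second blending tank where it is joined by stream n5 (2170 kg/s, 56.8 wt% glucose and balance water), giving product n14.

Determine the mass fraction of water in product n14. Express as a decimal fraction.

0.374

Overall, product flow = 5198 kg/s.
water in = 988×0.288 + 2040×0.355 + 2170×0.432 = 1946.2 kg/s.
water fraction in n14 = 0.374.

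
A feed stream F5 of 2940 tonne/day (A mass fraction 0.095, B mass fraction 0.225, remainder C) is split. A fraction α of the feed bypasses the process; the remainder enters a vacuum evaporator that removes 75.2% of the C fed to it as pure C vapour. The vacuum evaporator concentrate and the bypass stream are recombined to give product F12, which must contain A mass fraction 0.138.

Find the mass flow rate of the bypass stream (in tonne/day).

All 2940×0.095 = 279.3 tonne/day of A reaches F12, so F12 = 279.3/0.138 = 2023.9 tonne/day and vapour = 916.09 tonne/day.
The evaporator receives (1−α)·2940 of feed at 0.680 C and removes 0.752 of that C:
0.752×0.680×(1−α)×2940 = 916.09
(1−α) = 916.09/1503.4 = 0.6093;  α = 0.3907.
Bypass flow = 0.3907×2940 = 1148.5 tonne/day.

1149 tonne/day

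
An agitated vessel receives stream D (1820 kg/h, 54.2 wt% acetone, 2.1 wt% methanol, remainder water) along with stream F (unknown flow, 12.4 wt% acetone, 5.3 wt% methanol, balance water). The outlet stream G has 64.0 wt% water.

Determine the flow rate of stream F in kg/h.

Let F be the unknown flow. Total out = 1820 + F.
water balance: 795.34 + 0.823·F = 0.640·(1820 + F)
(0.823 − 0.640)·F = 0.640×1820 − 795.34 = 369.46
F = 369.46 / 0.183 = 2018.9 kg/h

2019 kg/h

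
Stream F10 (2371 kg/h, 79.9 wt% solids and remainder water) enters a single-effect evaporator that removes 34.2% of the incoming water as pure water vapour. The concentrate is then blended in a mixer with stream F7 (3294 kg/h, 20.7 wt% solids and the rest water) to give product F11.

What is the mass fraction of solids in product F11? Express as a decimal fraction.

Vapour removed = 0.342×0.201×2371 = 162.99 kg/h; concentrate = 2208 kg/h.
solids reaching the mixer = 1894.4 (from concentrate) + 3294×0.207 = 2576.3 kg/h.
Product flow = 2208 + 3294 = 5502 kg/h; solids fraction = 0.468.

0.468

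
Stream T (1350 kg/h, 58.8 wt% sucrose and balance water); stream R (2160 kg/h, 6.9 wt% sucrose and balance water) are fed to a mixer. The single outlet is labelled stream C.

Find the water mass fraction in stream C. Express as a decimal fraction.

0.7314

Total flow out = 1350 + 2160 = 3510 kg/h.
water in = 1350×0.412 + 2160×0.931 = 2567.2 kg/h.
water mass fraction in C = 2567.2/3510 = 0.7314.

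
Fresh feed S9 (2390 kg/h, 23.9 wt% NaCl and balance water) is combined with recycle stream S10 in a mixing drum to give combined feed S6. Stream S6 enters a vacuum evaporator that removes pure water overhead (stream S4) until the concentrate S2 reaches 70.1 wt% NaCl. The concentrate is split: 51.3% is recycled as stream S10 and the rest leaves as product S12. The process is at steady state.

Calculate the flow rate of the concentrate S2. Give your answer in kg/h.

Overall NaCl balance (none leaves overhead): NaCl in fresh feed = NaCl in product, i.e. 2390×0.239 = (1−0.513)·S2·0.701.
S2 = 571.21/(0.701×0.487) = 1673.2 kg/h.

1673 kg/h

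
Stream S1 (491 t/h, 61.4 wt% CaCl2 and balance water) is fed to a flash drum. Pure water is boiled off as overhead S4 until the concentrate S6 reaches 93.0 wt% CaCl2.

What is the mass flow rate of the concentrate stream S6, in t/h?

324.2 t/h

CaCl2 is conserved: 491×0.614 = 301.47 t/h all reports to the concentrate.
Concentrate = 301.47/(target fraction) = 324.17 t/h.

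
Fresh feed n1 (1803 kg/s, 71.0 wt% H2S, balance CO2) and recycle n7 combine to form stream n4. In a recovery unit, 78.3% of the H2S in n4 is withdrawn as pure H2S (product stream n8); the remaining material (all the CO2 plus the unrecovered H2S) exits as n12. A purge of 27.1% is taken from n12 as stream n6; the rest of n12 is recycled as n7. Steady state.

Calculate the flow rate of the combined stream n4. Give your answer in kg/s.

3450 kg/s

CO2 enters only via n1 and leaves only via the purge: 1803×0.290 = 0.271×(CO2 in n12), and the recovery unit passes all CO2, so CO2 in n4 = CO2 in n12 = 1929.4 kg/s.
H2S in n4: m_A = 1803×0.710 + (1−0.271)·(1−0.783)·m_A, so m_A = 1280.1/0.8418 = 1520.7 kg/s.
n4 = 1520.7 + 1929.4 = 3450.1 kg/s.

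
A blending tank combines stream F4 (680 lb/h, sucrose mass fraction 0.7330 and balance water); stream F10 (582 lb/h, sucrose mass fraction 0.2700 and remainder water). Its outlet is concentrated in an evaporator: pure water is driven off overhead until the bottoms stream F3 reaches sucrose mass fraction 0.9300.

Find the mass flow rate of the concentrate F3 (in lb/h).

704.9 lb/h

sucrose entering = 680×0.733 + 582×0.270 = 655.58 lb/h.
All sucrose reports to F3, so F3 = 655.58/0.930 = 704.92 lb/h.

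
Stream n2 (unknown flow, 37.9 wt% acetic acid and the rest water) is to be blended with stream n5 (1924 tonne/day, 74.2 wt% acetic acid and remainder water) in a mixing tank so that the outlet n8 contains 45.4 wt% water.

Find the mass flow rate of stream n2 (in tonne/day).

Let n2 be the unknown flow. Total out = 1924 + n2.
water balance: 496.39 + 0.621·n2 = 0.454·(1924 + n2)
(0.621 − 0.454)·n2 = 0.454×1924 − 496.39 = 377.1
n2 = 377.1 / 0.167 = 2258.1 tonne/day

2258 tonne/day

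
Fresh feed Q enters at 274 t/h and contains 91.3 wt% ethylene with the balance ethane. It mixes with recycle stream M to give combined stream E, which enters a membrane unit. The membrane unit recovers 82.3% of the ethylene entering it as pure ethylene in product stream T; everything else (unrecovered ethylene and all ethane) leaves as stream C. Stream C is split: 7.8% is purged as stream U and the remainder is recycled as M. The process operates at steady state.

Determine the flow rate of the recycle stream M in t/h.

ethane enters only via Q and leaves only via the purge: 274×0.087 = 0.078×(ethane in C), and the membrane unit passes all ethane, so ethane in E = ethane in C = 305.62 t/h.
ethylene in E: m_A = 274×0.913 + (1−0.078)·(1−0.823)·m_A, so m_A = 250.16/0.8368 = 298.95 t/h.
C = (1−0.823)×298.95 + 305.62 = 358.53 t/h.
Recycle M = (1−0.078)×358.53 = 330.56 t/h.

330.6 t/h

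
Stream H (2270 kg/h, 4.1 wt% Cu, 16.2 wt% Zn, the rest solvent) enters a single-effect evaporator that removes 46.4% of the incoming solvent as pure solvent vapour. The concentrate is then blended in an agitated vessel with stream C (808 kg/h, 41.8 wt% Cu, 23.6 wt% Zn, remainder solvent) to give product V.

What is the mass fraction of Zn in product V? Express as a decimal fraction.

0.249

Vapour removed = 0.464×0.797×2270 = 839.46 kg/h; concentrate = 1430.5 kg/h.
Zn reaching the mixer = 367.74 (from concentrate) + 808×0.236 = 558.43 kg/h.
Product flow = 1430.5 + 808 = 2238.5 kg/h; Zn fraction = 0.249.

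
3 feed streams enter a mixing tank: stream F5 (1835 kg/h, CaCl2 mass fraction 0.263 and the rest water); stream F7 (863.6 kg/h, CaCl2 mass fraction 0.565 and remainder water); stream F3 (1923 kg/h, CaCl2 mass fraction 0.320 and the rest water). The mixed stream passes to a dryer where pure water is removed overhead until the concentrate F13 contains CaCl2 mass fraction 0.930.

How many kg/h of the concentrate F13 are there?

1705 kg/h

CaCl2 entering = 1835×0.263 + 863.6×0.565 + 1923×0.320 = 1585.9 kg/h.
All CaCl2 reports to F13, so F13 = 1585.9/0.930 = 1705.3 kg/h.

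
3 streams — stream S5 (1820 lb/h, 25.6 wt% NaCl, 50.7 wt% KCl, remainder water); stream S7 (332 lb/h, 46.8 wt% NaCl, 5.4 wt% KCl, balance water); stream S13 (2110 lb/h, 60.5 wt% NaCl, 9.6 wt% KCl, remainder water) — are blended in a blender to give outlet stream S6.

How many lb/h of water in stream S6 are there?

1221 lb/h

water out = water in = 1820×0.237 + 332×0.478 + 2110×0.299 = 1220.9 lb/h.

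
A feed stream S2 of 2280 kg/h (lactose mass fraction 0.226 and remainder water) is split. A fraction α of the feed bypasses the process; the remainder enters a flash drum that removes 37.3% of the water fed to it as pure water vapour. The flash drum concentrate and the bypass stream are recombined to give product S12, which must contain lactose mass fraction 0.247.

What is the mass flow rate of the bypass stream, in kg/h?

1609 kg/h

All 2280×0.226 = 515.28 kg/h of lactose reaches S12, so S12 = 515.28/0.247 = 2086.2 kg/h and vapour = 193.85 kg/h.
The evaporator receives (1−α)·2280 of feed at 0.774 water and removes 0.373 of that water:
0.373×0.774×(1−α)×2280 = 193.85
(1−α) = 193.85/658.24 = 0.2945;  α = 0.7055.
Bypass flow = 0.7055×2280 = 1608.6 kg/h.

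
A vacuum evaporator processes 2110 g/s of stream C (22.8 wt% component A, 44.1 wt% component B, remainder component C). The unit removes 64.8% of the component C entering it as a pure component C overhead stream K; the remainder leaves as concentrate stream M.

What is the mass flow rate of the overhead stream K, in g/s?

452.6 g/s

component C entering = 2110×0.331 = 698.41 g/s; overhead removed = 0.648×698.41 = 452.57 g/s.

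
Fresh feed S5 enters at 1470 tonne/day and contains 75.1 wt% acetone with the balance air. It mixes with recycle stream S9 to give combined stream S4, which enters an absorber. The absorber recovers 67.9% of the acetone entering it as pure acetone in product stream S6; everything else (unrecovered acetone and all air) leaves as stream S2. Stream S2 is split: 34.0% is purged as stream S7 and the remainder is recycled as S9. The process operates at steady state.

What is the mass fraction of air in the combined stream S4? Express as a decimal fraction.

air enters only via S5 and leaves only via the purge: 1470×0.249 = 0.340×(air in S2), and the absorber passes all air, so air in S4 = air in S2 = 1076.6 tonne/day.
acetone in S4: m_A = 1470×0.751 + (1−0.340)·(1−0.679)·m_A, so m_A = 1104/0.7881 = 1400.7 tonne/day.
S4 = 1400.7 + 1076.6 = 2477.3 tonne/day.
air fraction in S4 = 1076.6/2477.3 = 0.435.

0.435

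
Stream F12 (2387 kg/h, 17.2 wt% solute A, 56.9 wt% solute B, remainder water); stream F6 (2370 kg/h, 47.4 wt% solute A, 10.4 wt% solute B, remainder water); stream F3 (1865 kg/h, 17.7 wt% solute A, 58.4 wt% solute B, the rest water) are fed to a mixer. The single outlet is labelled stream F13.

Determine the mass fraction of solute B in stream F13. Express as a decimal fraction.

Total flow out = 2387 + 2370 + 1865 = 6622 kg/h.
solute B in = 2387×0.569 + 2370×0.104 + 1865×0.584 = 2693.8 kg/h.
solute B mass fraction in F13 = 2693.8/6622 = 0.407.

0.407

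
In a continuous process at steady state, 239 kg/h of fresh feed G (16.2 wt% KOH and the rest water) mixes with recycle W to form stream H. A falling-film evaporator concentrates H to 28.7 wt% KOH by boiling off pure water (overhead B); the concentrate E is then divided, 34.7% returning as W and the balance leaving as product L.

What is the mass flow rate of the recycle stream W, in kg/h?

71.69 kg/h

Overall KOH balance (none leaves overhead): KOH in fresh feed = KOH in product, i.e. 239×0.162 = (1−0.347)·E·0.287.
E = 38.718/(0.287×0.653) = 206.59 kg/h.
Recycle W = 0.347×206.59 = 71.688 kg/h.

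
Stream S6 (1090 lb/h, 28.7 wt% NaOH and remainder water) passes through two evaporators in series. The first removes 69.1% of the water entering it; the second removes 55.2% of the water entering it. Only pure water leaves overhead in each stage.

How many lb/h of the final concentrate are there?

water in feed = 1090×0.713 = 777.17 lb/h.
After stage 1: water left = (1−0.691)×777.17 = 240.15; stream total = 552.98 lb/h.
After stage 2: water left = (1−0.552)×240.15 = 107.59; final concentrate = 420.42 lb/h.

420.4 lb/h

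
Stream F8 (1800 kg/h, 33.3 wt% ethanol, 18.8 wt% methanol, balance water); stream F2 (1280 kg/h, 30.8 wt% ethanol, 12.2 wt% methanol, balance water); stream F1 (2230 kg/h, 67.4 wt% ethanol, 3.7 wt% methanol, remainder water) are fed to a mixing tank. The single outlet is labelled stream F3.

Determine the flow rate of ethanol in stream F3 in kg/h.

2497 kg/h

ethanol out = ethanol in = 1800×0.333 + 1280×0.308 + 2230×0.674 = 2496.7 kg/h.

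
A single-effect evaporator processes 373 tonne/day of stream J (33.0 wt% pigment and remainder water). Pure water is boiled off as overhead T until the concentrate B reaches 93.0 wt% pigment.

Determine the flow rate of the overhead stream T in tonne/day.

pigment is conserved: 373×0.330 = 123.09 tonne/day all reports to the concentrate.
Concentrate = 123.09/(target fraction) = 132.35 tonne/day.
Overhead = 373 − 132.35 = 240.65 tonne/day.

240.6 tonne/day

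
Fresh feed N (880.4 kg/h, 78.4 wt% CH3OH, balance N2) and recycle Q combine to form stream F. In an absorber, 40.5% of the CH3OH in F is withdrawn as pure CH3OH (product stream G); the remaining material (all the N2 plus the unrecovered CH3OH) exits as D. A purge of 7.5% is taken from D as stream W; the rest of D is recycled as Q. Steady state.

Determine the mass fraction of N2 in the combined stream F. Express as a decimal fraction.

0.623

N2 enters only via N and leaves only via the purge: 880.4×0.216 = 0.075×(N2 in D), and the absorber passes all N2, so N2 in F = N2 in D = 2535.6 kg/h.
CH3OH in F: m_A = 880.4×0.784 + (1−0.075)·(1−0.405)·m_A, so m_A = 690.23/0.4496 = 1535.1 kg/h.
F = 1535.1 + 2535.6 = 4070.7 kg/h.
N2 fraction in F = 2535.6/4070.7 = 0.623.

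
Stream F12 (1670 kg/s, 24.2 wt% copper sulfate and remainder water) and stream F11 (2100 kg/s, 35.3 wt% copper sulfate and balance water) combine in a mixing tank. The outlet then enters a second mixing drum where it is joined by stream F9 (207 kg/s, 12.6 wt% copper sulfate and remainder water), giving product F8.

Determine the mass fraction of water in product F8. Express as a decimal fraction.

Overall, product flow = 3977 kg/s.
water in = 1670×0.758 + 2100×0.647 + 207×0.874 = 2805.5 kg/s.
water fraction in F8 = 0.705.

0.705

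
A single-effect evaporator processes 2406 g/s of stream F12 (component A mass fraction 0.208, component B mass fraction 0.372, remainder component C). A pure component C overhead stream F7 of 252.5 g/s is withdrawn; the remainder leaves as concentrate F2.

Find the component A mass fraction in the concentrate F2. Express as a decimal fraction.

0.232

component A is not removed: 2406×0.208 = 500.45 g/s of component A enters F2.
Concentrate = 2406 − 252.5 = 2153.5 g/s.
Mass fraction = 500.45/2153.5 = 0.232.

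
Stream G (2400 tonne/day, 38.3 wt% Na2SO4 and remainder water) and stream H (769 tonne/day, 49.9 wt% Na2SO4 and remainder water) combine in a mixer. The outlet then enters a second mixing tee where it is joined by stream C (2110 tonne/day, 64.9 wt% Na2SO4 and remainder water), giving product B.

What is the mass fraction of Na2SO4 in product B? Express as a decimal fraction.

Overall, product flow = 5279 tonne/day.
Na2SO4 in = 2400×0.383 + 769×0.499 + 2110×0.649 = 2672.3 tonne/day.
Na2SO4 fraction in B = 0.506.

0.506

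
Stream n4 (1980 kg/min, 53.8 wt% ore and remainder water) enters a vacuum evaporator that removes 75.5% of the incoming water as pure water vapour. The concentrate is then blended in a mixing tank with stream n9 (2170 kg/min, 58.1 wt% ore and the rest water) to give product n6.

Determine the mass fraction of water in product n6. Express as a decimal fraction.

0.3276

Vapour removed = 0.755×0.462×1980 = 690.64 kg/min; concentrate = 1289.4 kg/min.
water reaching the mixer = 224.12 (from concentrate) + 2170×0.419 = 1133.3 kg/min.
Product flow = 1289.4 + 2170 = 3459.4 kg/min; water fraction = 0.3276.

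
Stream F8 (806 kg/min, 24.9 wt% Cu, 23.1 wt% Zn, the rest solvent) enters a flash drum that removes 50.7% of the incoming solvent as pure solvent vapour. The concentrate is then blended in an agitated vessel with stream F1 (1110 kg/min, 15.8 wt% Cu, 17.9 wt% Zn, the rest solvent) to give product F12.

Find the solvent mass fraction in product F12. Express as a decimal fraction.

0.553

Vapour removed = 0.507×0.520×806 = 212.49 kg/min; concentrate = 593.51 kg/min.
solvent reaching the mixer = 206.63 (from concentrate) + 1110×0.663 = 942.56 kg/min.
Product flow = 593.51 + 1110 = 1703.5 kg/min; solvent fraction = 0.553.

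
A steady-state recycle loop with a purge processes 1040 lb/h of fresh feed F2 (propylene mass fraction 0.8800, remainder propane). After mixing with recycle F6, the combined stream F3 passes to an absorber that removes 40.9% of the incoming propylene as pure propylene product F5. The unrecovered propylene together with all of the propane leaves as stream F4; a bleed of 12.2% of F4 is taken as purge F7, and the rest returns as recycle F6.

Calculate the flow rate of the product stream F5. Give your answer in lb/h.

778 lb/h

propylene in F3: m_A = 1040×0.880 + (1−0.122)·(1−0.409)·m_A, so m_A = 915.2/0.4811 = 1902.3 lb/h.
Product F5 = 0.409×1902.3 = 778.04 lb/h.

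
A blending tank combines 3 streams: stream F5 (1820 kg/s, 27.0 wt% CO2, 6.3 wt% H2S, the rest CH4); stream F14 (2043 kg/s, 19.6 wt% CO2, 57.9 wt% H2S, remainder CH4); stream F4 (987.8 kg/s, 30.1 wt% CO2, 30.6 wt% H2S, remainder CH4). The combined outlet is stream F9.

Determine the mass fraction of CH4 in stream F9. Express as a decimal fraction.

Total flow out = 1820 + 2043 + 987.8 = 4850.8 kg/s.
CH4 in = 1820×0.667 + 2043×0.225 + 987.8×0.393 = 2061.8 kg/s.
CH4 mass fraction in F9 = 2061.8/4850.8 = 0.4250.

0.4250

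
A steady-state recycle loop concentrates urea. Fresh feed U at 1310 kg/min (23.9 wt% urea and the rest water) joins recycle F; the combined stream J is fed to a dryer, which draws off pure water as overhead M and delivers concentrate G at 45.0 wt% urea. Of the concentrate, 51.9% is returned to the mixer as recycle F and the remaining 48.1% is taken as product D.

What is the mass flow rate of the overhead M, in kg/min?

Overall urea balance (none leaves overhead): urea in fresh feed = urea in product, i.e. 1310×0.239 = (1−0.519)·G·0.450.
G = 313.09/(0.450×0.481) = 1446.5 kg/min.
Recycle F = 0.519×1446.5 = 750.72 kg/min.
Combined feed J = 1310 + 750.72 = 2060.7 kg/min.
Overhead M = J − G = 2060.7 − 1446.5 = 614.24 kg/min.

614.2 kg/min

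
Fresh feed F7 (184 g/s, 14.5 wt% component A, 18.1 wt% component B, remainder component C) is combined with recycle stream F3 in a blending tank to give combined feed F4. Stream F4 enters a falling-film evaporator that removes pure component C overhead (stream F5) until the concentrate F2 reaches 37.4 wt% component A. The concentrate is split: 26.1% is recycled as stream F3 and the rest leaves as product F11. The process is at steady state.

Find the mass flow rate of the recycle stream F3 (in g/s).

25.19 g/s

Overall component A balance (none leaves overhead): component A in fresh feed = component A in product, i.e. 184×0.145 = (1−0.261)·F2·0.374.
F2 = 26.68/(0.374×0.739) = 96.532 g/s.
Recycle F3 = 0.261×96.532 = 25.195 g/s.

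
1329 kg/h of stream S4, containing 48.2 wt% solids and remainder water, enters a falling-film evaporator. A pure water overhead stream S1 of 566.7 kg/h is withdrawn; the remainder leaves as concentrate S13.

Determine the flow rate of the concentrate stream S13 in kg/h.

762.3 kg/h

Concentrate = 1329 − 566.7 = 762.3 kg/h.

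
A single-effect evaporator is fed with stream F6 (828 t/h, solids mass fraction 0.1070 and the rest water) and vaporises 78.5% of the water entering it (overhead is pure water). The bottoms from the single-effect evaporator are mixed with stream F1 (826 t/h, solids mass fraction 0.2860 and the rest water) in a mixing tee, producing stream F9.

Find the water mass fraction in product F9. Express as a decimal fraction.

0.6974

Vapour removed = 0.785×0.893×828 = 580.43 t/h; concentrate = 247.57 t/h.
water reaching the mixer = 158.97 (from concentrate) + 826×0.714 = 748.74 t/h.
Product flow = 247.57 + 826 = 1073.6 t/h; water fraction = 0.6974.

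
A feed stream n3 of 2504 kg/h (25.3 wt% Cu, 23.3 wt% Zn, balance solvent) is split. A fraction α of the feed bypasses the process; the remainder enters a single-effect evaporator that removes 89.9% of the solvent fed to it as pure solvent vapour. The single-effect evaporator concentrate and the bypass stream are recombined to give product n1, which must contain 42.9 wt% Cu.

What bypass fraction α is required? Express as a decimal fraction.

All 2504×0.253 = 633.51 kg/h of Cu reaches n1, so n1 = 633.51/0.429 = 1476.7 kg/h and vapour = 1027.3 kg/h.
The evaporator receives (1−α)·2504 of feed at 0.514 solvent and removes 0.899 of that solvent:
0.899×0.514×(1−α)×2504 = 1027.3
(1−α) = 1027.3/1157.1 = 0.8878;  α = 0.1122.

0.112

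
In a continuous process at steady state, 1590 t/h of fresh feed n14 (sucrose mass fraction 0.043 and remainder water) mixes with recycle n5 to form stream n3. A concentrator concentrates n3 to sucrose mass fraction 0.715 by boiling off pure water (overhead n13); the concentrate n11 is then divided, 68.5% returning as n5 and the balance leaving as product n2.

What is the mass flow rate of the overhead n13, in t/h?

Overall sucrose balance (none leaves overhead): sucrose in fresh feed = sucrose in product, i.e. 1590×0.043 = (1−0.685)·n11·0.715.
n11 = 68.37/(0.715×0.315) = 303.56 t/h.
Recycle n5 = 0.685×303.56 = 207.94 t/h.
Combined feed n3 = 1590 + 207.94 = 1797.9 t/h.
Overhead n13 = n3 − n11 = 1797.9 − 303.56 = 1494.4 t/h.

1494 t/h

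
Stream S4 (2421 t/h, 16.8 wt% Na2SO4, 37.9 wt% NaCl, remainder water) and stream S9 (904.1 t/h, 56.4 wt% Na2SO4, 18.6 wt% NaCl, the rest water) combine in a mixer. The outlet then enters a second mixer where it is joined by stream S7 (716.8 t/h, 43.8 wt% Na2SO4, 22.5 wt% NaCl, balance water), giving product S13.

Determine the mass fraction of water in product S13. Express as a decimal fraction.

Overall, product flow = 4041.9 t/h.
water in = 2421×0.453 + 904.1×0.250 + 716.8×0.337 = 1564.3 t/h.
water fraction in S13 = 0.387.

0.387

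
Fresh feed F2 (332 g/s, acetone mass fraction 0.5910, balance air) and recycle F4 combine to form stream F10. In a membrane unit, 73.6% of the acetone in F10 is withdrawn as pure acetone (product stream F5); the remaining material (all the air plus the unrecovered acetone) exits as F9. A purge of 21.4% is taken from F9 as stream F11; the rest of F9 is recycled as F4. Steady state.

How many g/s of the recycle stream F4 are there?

550.1 g/s

air enters only via F2 and leaves only via the purge: 332×0.409 = 0.214×(air in F9), and the membrane unit passes all air, so air in F10 = air in F9 = 634.52 g/s.
acetone in F10: m_A = 332×0.591 + (1−0.214)·(1−0.736)·m_A, so m_A = 196.21/0.7925 = 247.59 g/s.
F9 = (1−0.736)×247.59 + 634.52 = 699.89 g/s.
Recycle F4 = (1−0.214)×699.89 = 550.11 g/s.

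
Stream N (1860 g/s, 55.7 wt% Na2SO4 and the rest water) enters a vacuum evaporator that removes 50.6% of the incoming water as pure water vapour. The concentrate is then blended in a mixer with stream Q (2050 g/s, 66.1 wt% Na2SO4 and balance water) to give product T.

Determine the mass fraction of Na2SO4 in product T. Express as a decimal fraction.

0.685

Vapour removed = 0.506×0.443×1860 = 416.93 g/s; concentrate = 1443.1 g/s.
Na2SO4 reaching the mixer = 1036 (from concentrate) + 2050×0.661 = 2391.1 g/s.
Product flow = 1443.1 + 2050 = 3493.1 g/s; Na2SO4 fraction = 0.685.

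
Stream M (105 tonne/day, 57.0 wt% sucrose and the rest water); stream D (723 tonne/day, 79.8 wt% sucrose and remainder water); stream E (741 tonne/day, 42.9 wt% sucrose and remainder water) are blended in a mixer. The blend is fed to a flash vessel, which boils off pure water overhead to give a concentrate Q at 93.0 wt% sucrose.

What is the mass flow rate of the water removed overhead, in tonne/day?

sucrose entering = 105×0.570 + 723×0.798 + 741×0.429 = 954.69 tonne/day.
All sucrose reports to Q, so Q = 954.69/0.930 = 1026.6 tonne/day.
Total feed = 1569 tonne/day; overhead = 1569 − 1026.6 = 542.45 tonne/day.

542.4 tonne/day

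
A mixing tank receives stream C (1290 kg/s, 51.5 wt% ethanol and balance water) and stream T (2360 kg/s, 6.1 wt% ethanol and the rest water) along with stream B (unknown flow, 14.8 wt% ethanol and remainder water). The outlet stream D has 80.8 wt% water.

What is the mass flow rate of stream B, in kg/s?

Let B be the unknown flow. Total out = 3650 + B.
water balance: 2841.7 + 0.852·B = 0.808·(3650 + B)
(0.852 − 0.808)·B = 0.808×3650 − 2841.7 = 107.51
B = 107.51 / 0.044 = 2443.4 kg/s

2443 kg/s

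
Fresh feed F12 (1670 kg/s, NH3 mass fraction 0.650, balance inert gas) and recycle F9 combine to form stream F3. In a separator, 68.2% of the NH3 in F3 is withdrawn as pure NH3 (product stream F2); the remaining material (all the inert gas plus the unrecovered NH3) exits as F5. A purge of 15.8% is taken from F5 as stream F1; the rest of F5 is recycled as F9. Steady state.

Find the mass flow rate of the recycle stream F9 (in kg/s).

3512 kg/s

inert gas enters only via F12 and leaves only via the purge: 1670×0.350 = 0.158×(inert gas in F5), and the separator passes all inert gas, so inert gas in F3 = inert gas in F5 = 3699.4 kg/s.
NH3 in F3: m_A = 1670×0.650 + (1−0.158)·(1−0.682)·m_A, so m_A = 1085.5/0.7322 = 1482.4 kg/s.
F5 = (1−0.682)×1482.4 + 3699.4 = 4170.8 kg/s.
Recycle F9 = (1−0.158)×4170.8 = 3511.8 kg/s.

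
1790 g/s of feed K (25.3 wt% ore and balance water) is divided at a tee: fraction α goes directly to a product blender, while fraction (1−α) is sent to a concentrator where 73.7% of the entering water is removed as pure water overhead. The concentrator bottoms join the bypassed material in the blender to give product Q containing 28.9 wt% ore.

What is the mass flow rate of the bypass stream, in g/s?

1385 g/s

All 1790×0.253 = 452.87 g/s of ore reaches Q, so Q = 452.87/0.289 = 1567 g/s and vapour = 222.98 g/s.
The evaporator receives (1−α)·1790 of feed at 0.747 water and removes 0.737 of that water:
0.737×0.747×(1−α)×1790 = 222.98
(1−α) = 222.98/985.46 = 0.2263;  α = 0.7737.
Bypass flow = 0.7737×1790 = 1385 g/s.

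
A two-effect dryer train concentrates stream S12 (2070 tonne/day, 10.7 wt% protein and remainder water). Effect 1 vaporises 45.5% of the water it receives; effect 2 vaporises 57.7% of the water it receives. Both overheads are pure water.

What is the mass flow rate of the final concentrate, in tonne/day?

647.6 tonne/day

water in feed = 2070×0.893 = 1848.5 tonne/day.
After stage 1: water left = (1−0.455)×1848.5 = 1007.4; stream total = 1228.9 tonne/day.
After stage 2: water left = (1−0.577)×1007.4 = 426.15; final concentrate = 647.64 tonne/day.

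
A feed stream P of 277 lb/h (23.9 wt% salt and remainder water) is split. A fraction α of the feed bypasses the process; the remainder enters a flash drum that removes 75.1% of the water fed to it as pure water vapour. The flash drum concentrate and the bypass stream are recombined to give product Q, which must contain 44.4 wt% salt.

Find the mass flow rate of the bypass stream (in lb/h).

All 277×0.239 = 66.203 lb/h of salt reaches Q, so Q = 66.203/0.444 = 149.11 lb/h and vapour = 127.89 lb/h.
The evaporator receives (1−α)·277 of feed at 0.761 water and removes 0.751 of that water:
0.751×0.761×(1−α)×277 = 127.89
(1−α) = 127.89/158.31 = 0.8079;  α = 0.1921.
Bypass flow = 0.1921×277 = 53.218 lb/h.

53.22 lb/h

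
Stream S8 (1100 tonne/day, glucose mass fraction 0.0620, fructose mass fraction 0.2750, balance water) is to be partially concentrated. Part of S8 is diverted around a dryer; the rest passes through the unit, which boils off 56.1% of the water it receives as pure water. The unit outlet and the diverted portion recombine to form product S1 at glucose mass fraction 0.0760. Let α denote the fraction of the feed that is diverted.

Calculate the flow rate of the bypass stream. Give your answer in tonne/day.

All 1100×0.062 = 68.2 tonne/day of glucose reaches S1, so S1 = 68.2/0.076 = 897.37 tonne/day and vapour = 202.63 tonne/day.
The evaporator receives (1−α)·1100 of feed at 0.663 water and removes 0.561 of that water:
0.561×0.663×(1−α)×1100 = 202.63
(1−α) = 202.63/409.14 = 0.4953;  α = 0.5047.
Bypass flow = 0.5047×1100 = 555.21 tonne/day.

555.2 tonne/day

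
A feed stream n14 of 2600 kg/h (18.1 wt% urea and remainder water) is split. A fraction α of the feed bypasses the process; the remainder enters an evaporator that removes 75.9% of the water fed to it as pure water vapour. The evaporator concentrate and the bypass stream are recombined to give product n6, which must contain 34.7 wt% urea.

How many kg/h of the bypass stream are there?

599.1 kg/h

All 2600×0.181 = 470.6 kg/h of urea reaches n6, so n6 = 470.6/0.347 = 1356.2 kg/h and vapour = 1243.8 kg/h.
The evaporator receives (1−α)·2600 of feed at 0.819 water and removes 0.759 of that water:
0.759×0.819×(1−α)×2600 = 1243.8
(1−α) = 1243.8/1616.2 = 0.7696;  α = 0.2304.
Bypass flow = 0.2304×2600 = 599.1 kg/h.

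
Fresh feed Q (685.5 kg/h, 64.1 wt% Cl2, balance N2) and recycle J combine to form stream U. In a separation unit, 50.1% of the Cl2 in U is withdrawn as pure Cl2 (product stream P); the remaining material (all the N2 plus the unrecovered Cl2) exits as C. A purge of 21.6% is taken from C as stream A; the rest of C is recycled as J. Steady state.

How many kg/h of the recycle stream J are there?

1176 kg/h

N2 enters only via Q and leaves only via the purge: 685.5×0.359 = 0.216×(N2 in C), and the separation unit passes all N2, so N2 in U = N2 in C = 1139.3 kg/h.
Cl2 in U: m_A = 685.5×0.641 + (1−0.216)·(1−0.501)·m_A, so m_A = 439.41/0.6088 = 721.78 kg/h.
C = (1−0.501)×721.78 + 1139.3 = 1499.5 kg/h.
Recycle J = (1−0.216)×1499.5 = 1175.6 kg/h.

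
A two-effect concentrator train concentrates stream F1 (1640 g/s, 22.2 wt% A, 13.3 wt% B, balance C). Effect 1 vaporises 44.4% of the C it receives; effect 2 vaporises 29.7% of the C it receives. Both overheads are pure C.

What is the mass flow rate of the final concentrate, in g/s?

995.7 g/s

C in feed = 1640×0.645 = 1057.8 g/s.
After stage 1: C left = (1−0.444)×1057.8 = 588.14; stream total = 1170.3 g/s.
After stage 2: C left = (1−0.297)×588.14 = 413.46; final concentrate = 995.66 g/s.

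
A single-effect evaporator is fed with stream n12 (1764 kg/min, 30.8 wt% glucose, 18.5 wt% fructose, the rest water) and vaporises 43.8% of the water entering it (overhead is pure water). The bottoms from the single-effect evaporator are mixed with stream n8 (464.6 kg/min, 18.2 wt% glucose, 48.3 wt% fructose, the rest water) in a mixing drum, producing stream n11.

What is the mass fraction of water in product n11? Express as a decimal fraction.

0.3584

Vapour removed = 0.438×0.507×1764 = 391.72 kg/min; concentrate = 1372.3 kg/min.
water reaching the mixer = 502.62 (from concentrate) + 464.6×0.335 = 658.26 kg/min.
Product flow = 1372.3 + 464.6 = 1836.9 kg/min; water fraction = 0.3584.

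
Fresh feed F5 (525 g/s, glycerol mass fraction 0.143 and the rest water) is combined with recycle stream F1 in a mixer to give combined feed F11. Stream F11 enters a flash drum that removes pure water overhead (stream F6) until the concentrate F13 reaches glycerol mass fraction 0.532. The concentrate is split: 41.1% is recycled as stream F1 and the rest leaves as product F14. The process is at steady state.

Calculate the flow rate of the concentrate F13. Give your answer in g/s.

Overall glycerol balance (none leaves overhead): glycerol in fresh feed = glycerol in product, i.e. 525×0.143 = (1−0.411)·F13·0.532.
F13 = 75.075/(0.532×0.589) = 239.59 g/s.

239.6 g/s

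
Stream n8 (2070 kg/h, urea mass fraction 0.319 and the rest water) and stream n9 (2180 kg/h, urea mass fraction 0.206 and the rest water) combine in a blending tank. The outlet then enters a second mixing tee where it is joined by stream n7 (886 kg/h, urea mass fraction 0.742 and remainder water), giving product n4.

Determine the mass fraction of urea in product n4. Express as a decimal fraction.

Overall, product flow = 5136 kg/h.
urea in = 2070×0.319 + 2180×0.206 + 886×0.742 = 1766.8 kg/h.
urea fraction in n4 = 0.344.

0.344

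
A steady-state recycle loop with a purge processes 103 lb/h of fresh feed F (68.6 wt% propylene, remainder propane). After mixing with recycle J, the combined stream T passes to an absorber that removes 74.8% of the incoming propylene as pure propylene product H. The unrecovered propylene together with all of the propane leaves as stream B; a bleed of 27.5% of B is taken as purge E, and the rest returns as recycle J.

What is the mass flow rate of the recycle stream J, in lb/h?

101.1 lb/h

propane enters only via F and leaves only via the purge: 103×0.314 = 0.275×(propane in B), and the absorber passes all propane, so propane in T = propane in B = 117.61 lb/h.
propylene in T: m_A = 103×0.686 + (1−0.275)·(1−0.748)·m_A, so m_A = 70.658/0.8173 = 86.453 lb/h.
B = (1−0.748)×86.453 + 117.61 = 139.39 lb/h.
Recycle J = (1−0.275)×139.39 = 101.06 lb/h.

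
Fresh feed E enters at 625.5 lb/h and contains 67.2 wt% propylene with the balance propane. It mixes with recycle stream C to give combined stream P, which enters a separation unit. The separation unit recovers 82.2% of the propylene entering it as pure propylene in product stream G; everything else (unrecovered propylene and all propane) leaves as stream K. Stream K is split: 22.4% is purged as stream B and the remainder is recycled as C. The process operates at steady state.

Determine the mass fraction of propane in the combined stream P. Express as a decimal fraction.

0.653

propane enters only via E and leaves only via the purge: 625.5×0.328 = 0.224×(propane in K), and the separation unit passes all propane, so propane in P = propane in K = 915.91 lb/h.
propylene in P: m_A = 625.5×0.672 + (1−0.224)·(1−0.822)·m_A, so m_A = 420.34/0.8619 = 487.7 lb/h.
P = 487.7 + 915.91 = 1403.6 lb/h.
propane fraction in P = 915.91/1403.6 = 0.653.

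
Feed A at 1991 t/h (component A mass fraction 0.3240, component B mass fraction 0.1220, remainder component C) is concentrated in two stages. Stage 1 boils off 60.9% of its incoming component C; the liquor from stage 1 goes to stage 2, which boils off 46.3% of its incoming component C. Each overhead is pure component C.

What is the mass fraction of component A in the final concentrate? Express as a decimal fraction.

0.5762

component C in feed = 1991×0.554 = 1103 t/h.
After stage 1: component C left = (1−0.609)×1103 = 431.28; stream total = 1319.3 t/h.
After stage 2: component C left = (1−0.463)×431.28 = 231.6; final concentrate = 1119.6 t/h.
component A fraction = 645.08/1119.6 = 0.5762.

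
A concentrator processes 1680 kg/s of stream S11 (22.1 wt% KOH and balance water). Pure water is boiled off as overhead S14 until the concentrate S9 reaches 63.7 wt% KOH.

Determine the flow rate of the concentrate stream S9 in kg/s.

582.9 kg/s

KOH is conserved: 1680×0.221 = 371.28 kg/s all reports to the concentrate.
Concentrate = 371.28/(target fraction) = 582.86 kg/s.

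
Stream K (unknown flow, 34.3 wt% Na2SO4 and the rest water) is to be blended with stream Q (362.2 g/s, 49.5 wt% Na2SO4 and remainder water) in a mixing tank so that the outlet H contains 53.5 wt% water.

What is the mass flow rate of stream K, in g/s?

89.07 g/s

Let K be the unknown flow. Total out = 362.2 + K.
water balance: 182.91 + 0.657·K = 0.535·(362.2 + K)
(0.657 − 0.535)·K = 0.535×362.2 − 182.91 = 10.866
K = 10.866 / 0.122 = 89.066 g/s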